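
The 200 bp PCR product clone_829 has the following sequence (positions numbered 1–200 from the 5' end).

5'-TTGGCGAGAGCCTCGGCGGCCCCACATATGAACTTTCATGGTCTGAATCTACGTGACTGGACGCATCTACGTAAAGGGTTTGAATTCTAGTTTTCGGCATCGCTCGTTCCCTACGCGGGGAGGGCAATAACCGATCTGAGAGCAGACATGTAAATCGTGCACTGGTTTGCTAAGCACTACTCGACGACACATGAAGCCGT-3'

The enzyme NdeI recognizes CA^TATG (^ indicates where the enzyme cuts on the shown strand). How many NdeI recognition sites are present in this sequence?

1

CATATG occurs starting at position 25.
NdeI cuts at 1 site.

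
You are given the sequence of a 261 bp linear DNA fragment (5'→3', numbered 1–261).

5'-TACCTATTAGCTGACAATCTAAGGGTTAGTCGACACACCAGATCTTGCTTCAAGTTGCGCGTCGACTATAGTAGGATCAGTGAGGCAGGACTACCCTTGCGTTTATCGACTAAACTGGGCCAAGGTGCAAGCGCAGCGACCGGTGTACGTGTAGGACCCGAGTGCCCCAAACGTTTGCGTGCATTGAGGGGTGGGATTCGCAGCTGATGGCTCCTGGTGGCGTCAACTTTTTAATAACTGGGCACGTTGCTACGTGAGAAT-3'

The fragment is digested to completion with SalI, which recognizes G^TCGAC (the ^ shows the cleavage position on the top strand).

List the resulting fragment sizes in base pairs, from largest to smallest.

SalI sites (GTCGAC) start at positions 29, 61.
SalI cuts after the first base of each site, so after positions 29, 61.
Linear molecule, 2 cuts → 3 fragments:
  1–29 → 29 bp
  30–61 → 32 bp
  62–261 → 200 bp
Sorted largest to smallest: 200, 32, 29 bp.

200, 32, 29 bp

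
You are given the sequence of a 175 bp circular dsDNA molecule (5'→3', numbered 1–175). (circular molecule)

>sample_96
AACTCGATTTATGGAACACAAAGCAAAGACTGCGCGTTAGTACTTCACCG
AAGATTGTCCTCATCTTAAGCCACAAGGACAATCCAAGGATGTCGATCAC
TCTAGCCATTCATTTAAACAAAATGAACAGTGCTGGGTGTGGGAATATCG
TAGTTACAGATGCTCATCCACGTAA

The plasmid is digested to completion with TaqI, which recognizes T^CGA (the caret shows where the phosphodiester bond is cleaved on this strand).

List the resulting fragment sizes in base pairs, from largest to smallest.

89, 86 bp

TaqI sites (TCGA) start at positions 4, 93.
TaqI cuts after the first base of each site, so after positions 4, 93.
Circular molecule, 2 cuts → 2 fragments:
  5–93 → 89 bp
  94–175 then 1–4 → 82 + 4 = 86 bp
Sorted largest to smallest: 89, 86 bp.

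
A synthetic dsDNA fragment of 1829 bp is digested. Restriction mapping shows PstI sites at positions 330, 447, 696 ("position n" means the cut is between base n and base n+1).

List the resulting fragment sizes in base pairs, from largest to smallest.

1133, 330, 249, 117 bp

Linear molecule, 3 cuts → 4 fragments:
  330 − 0 = 330 bp
  447 − 330 = 117 bp
  696 − 447 = 249 bp
  1829 − 696 = 1133 bp
Sorted largest to smallest: 1133, 330, 249, 117 bp.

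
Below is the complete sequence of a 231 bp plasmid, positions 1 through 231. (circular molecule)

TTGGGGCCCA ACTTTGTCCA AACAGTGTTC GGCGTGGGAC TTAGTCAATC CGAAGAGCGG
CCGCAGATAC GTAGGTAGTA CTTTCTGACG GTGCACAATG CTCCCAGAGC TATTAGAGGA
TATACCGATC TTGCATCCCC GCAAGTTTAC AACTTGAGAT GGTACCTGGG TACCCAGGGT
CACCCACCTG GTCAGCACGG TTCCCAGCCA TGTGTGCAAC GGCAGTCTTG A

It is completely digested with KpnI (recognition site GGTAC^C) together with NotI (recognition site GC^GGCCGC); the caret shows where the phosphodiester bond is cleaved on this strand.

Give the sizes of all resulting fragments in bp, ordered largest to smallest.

116, 107, 8 bp

KpnI sites (GGTACC) start at positions 161, 169.
KpnI cuts after base 5 of each site (before the last base), so after positions 165, 173.
The NotI site (GCGGCCGC) starts at position 57.
NotI cuts after base 2 of each site, so after position 58.
Combined cut positions: 58, 165, 173.
Circular molecule, 3 cuts → 3 fragments:
  59–165 → 107 bp
  166–173 → 8 bp
  174–231 then 1–58 → 58 + 58 = 116 bp
Sorted largest to smallest: 116, 107, 8 bp.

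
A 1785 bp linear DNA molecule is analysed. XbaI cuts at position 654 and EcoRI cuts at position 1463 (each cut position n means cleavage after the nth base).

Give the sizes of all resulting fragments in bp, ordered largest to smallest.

Combined cut positions (sorted): 654, 1463.
Linear molecule, 2 cuts → 3 fragments:
  654 − 0 = 654 bp
  1463 − 654 = 809 bp
  1785 − 1463 = 322 bp
Sorted largest to smallest: 809, 654, 322 bp.

809, 654, 322 bp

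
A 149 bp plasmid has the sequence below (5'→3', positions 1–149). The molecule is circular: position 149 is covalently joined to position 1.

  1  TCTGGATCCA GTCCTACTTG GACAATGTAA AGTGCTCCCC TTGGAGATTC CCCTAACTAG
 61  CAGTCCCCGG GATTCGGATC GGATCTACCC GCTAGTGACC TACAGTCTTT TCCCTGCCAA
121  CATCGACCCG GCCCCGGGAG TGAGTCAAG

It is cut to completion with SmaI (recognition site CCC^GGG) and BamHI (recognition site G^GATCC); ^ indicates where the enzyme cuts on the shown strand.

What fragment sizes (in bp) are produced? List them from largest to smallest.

SmaI sites (CCCGGG) start at positions 66, 133.
SmaI cuts after base 3 of each site, so after positions 68, 135.
The BamHI site (GGATCC) starts at position 4.
BamHI cuts after the first base of each site, so after position 4.
Combined cut positions: 4, 68, 135.
Circular molecule, 3 cuts → 3 fragments:
  5–68 → 64 bp
  69–135 → 67 bp
  136–149 then 1–4 → 14 + 4 = 18 bp
Sorted largest to smallest: 67, 64, 18 bp.

67, 64, 18 bp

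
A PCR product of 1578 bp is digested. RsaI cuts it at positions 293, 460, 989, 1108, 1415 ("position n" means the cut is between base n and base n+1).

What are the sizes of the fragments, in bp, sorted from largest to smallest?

529, 307, 293, 167, 163, 119 bp

Linear molecule, 5 cuts → 6 fragments:
  293 − 0 = 293 bp
  460 − 293 = 167 bp
  989 − 460 = 529 bp
  1108 − 989 = 119 bp
  1415 − 1108 = 307 bp
  1578 − 1415 = 163 bp
Sorted largest to smallest: 529, 307, 293, 167, 163, 119 bp.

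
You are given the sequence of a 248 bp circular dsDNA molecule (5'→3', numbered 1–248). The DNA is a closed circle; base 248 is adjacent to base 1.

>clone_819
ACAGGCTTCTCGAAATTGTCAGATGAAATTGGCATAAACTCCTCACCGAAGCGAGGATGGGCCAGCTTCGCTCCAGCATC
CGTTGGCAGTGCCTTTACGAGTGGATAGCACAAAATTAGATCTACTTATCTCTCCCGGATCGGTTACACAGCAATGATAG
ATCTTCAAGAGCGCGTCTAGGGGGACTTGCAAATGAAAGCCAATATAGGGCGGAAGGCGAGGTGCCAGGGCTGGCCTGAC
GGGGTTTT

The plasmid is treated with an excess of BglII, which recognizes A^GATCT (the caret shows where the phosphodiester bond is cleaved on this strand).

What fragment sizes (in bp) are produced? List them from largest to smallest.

BglII sites (AGATCT) start at positions 118, 159.
BglII cuts after the first base of each site, so after positions 118, 159.
Circular molecule, 2 cuts → 2 fragments:
  119–159 → 41 bp
  160–248 then 1–118 → 89 + 118 = 207 bp
Sorted largest to smallest: 207, 41 bp.

207, 41 bp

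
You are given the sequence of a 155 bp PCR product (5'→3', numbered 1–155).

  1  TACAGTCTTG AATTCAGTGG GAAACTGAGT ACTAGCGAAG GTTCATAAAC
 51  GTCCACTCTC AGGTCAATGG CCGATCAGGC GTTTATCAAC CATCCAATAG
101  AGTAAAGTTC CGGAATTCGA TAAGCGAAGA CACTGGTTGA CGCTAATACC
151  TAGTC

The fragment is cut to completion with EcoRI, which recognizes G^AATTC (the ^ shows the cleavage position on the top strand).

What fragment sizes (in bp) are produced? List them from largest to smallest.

EcoRI sites (GAATTC) start at positions 10, 113.
EcoRI cuts after the first base of each site, so after positions 10, 113.
Linear molecule, 2 cuts → 3 fragments:
  1–10 → 10 bp
  11–113 → 103 bp
  114–155 → 42 bp
Sorted largest to smallest: 103, 42, 10 bp.

103, 42, 10 bp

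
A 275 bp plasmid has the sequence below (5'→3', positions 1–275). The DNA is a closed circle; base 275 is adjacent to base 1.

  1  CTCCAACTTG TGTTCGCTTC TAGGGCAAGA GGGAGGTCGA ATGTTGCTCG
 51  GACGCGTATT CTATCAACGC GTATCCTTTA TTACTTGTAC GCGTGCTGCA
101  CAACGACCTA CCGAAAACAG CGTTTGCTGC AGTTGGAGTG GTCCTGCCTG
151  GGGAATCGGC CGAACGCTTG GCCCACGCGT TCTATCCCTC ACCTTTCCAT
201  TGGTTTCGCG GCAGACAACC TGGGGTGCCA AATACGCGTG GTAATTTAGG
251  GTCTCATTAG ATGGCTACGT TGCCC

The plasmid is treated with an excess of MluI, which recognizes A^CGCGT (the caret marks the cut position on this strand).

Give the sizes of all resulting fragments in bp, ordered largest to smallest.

93, 86, 59, 22, 15 bp

MluI sites (ACGCGT) start at positions 52, 67, 89, 175, 234.
MluI cuts after the first base of each site, so after positions 52, 67, 89, 175, 234.
Circular molecule, 5 cuts → 5 fragments:
  53–67 → 15 bp
  68–89 → 22 bp
  90–175 → 86 bp
  176–234 → 59 bp
  235–275 then 1–52 → 41 + 52 = 93 bp
Sorted largest to smallest: 93, 86, 59, 22, 15 bp.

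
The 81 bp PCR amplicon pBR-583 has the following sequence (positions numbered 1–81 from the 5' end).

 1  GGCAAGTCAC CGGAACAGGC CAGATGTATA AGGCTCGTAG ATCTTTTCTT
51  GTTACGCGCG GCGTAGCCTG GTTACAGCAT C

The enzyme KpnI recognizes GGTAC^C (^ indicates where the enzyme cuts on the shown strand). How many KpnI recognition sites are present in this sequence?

No occurrence of GGTACC is present in the sequence.
KpnI does not cut: 0 sites.

0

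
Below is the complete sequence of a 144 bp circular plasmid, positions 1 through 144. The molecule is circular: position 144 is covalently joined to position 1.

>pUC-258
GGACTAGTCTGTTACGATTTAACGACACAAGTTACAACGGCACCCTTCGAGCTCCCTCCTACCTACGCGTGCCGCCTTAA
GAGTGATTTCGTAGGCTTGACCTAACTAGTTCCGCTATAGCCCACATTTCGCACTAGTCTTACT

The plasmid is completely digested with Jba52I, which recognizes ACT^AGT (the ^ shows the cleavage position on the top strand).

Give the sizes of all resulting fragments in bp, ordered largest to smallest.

102, 28, 14 bp

Jba52I sites (ACTAGT) start at positions 3, 105, 133.
Jba52I cuts after base 3 of each site, so after positions 5, 107, 135.
Circular molecule, 3 cuts → 3 fragments:
  6–107 → 102 bp
  108–135 → 28 bp
  136–144 then 1–5 → 9 + 5 = 14 bp
Sorted largest to smallest: 102, 28, 14 bp.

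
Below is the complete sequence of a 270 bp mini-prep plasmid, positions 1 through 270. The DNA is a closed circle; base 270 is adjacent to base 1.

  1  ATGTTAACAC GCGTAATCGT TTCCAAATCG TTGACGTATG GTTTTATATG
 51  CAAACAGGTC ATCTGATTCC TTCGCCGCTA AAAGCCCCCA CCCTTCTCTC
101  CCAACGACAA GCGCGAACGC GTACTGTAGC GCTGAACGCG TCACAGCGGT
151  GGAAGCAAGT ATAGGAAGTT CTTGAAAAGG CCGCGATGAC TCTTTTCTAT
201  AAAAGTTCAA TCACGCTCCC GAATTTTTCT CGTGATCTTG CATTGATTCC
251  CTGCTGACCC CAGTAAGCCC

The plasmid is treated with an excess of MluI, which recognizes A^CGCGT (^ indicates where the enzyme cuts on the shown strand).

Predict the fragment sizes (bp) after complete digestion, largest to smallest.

MluI sites (ACGCGT) start at positions 9, 117, 136.
MluI cuts after the first base of each site, so after positions 9, 117, 136.
Circular molecule, 3 cuts → 3 fragments:
  10–117 → 108 bp
  118–136 → 19 bp
  137–270 then 1–9 → 134 + 9 = 143 bp
Sorted largest to smallest: 143, 108, 19 bp.

143, 108, 19 bp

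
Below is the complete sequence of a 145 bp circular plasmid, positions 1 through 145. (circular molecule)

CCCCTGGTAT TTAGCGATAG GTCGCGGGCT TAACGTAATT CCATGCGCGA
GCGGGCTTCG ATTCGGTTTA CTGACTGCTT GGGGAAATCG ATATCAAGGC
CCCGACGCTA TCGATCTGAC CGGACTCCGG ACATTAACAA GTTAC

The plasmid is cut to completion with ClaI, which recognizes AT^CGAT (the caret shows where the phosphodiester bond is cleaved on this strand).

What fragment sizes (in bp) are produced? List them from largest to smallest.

ClaI sites (ATCGAT) start at positions 87, 110.
ClaI cuts after base 2 of each site, so after positions 88, 111.
Circular molecule, 2 cuts → 2 fragments:
  89–111 → 23 bp
  112–145 then 1–88 → 34 + 88 = 122 bp
Sorted largest to smallest: 122, 23 bp.

122, 23 bp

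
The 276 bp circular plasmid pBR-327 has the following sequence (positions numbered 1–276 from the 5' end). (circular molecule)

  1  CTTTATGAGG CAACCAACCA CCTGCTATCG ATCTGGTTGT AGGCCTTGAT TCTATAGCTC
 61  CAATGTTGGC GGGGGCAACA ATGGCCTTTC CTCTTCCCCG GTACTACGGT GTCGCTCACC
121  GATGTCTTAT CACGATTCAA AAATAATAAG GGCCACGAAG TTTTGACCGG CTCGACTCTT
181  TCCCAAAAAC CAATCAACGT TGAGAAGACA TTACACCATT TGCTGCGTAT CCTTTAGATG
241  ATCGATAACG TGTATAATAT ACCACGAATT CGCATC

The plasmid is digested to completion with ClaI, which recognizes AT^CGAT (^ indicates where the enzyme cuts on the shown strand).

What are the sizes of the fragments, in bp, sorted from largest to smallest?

214, 62 bp

ClaI sites (ATCGAT) start at positions 27, 241.
ClaI cuts after base 2 of each site, so after positions 28, 242.
Circular molecule, 2 cuts → 2 fragments:
  29–242 → 214 bp
  243–276 then 1–28 → 34 + 28 = 62 bp
Sorted largest to smallest: 214, 62 bp.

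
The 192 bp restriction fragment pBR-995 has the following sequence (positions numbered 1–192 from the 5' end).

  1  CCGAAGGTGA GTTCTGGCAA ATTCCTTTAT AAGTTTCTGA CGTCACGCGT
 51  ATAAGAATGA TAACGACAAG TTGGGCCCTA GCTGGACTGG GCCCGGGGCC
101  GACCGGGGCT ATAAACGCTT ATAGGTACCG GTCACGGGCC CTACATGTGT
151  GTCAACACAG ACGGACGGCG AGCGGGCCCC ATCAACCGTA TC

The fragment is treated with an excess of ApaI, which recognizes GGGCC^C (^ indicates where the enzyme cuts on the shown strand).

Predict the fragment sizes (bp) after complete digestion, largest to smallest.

77, 47, 38, 16, 14 bp

ApaI sites (GGGCCC) start at positions 73, 89, 136, 174.
ApaI cuts after base 5 of each site (before the last base), so after positions 77, 93, 140, 178.
Linear molecule, 4 cuts → 5 fragments:
  1–77 → 77 bp
  78–93 → 16 bp
  94–140 → 47 bp
  141–178 → 38 bp
  179–192 → 14 bp
Sorted largest to smallest: 77, 47, 38, 16, 14 bp.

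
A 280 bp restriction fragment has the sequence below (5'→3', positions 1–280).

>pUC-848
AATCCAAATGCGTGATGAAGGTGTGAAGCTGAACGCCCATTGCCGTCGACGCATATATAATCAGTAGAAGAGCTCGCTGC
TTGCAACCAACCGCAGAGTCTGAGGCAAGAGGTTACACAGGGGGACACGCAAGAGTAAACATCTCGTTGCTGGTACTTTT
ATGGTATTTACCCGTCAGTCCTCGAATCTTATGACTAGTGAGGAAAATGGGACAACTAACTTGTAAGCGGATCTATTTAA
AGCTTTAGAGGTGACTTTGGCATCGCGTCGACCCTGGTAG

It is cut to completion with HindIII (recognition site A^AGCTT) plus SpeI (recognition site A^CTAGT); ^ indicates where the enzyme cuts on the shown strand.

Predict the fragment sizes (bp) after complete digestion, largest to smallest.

194, 46, 40 bp

The HindIII site (AAGCTT) starts at position 240.
HindIII cuts after the first base of each site, so after position 240.
The SpeI site (ACTAGT) starts at position 194.
SpeI cuts after the first base of each site, so after position 194.
Combined cut positions: 194, 240.
Linear molecule, 2 cuts → 3 fragments:
  1–194 → 194 bp
  195–240 → 46 bp
  241–280 → 40 bp
Sorted largest to smallest: 194, 46, 40 bp.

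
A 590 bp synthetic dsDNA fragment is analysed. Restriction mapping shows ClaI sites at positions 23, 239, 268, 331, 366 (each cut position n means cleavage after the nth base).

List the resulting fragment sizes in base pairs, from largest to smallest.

Linear molecule, 5 cuts → 6 fragments:
  23 − 0 = 23 bp
  239 − 23 = 216 bp
  268 − 239 = 29 bp
  331 − 268 = 63 bp
  366 − 331 = 35 bp
  590 − 366 = 224 bp
Sorted largest to smallest: 224, 216, 63, 35, 29, 23 bp.

224, 216, 63, 35, 29, 23 bp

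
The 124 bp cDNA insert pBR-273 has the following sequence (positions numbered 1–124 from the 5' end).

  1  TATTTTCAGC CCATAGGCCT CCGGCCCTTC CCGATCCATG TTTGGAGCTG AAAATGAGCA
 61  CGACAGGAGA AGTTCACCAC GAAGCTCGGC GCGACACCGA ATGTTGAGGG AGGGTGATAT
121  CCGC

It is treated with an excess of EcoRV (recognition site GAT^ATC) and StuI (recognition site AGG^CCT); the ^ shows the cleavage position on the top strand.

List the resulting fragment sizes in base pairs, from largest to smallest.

101, 17, 6 bp

The EcoRV site (GATATC) starts at position 116.
EcoRV cuts after base 3 of each site, so after position 118.
The StuI site (AGGCCT) starts at position 15.
StuI cuts after base 3 of each site, so after position 17.
Combined cut positions: 17, 118.
Linear molecule, 2 cuts → 3 fragments:
  1–17 → 17 bp
  18–118 → 101 bp
  119–124 → 6 bp
Sorted largest to smallest: 101, 17, 6 bp.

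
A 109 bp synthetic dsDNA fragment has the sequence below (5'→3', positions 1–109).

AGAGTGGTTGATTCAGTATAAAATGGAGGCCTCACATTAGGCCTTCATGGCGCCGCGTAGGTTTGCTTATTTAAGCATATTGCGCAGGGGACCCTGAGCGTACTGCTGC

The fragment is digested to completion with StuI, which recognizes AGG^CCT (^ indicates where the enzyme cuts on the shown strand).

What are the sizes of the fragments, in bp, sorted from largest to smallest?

68, 29, 12 bp

StuI sites (AGGCCT) start at positions 27, 39.
StuI cuts after base 3 of each site, so after positions 29, 41.
Linear molecule, 2 cuts → 3 fragments:
  1–29 → 29 bp
  30–41 → 12 bp
  42–109 → 68 bp
Sorted largest to smallest: 68, 29, 12 bp.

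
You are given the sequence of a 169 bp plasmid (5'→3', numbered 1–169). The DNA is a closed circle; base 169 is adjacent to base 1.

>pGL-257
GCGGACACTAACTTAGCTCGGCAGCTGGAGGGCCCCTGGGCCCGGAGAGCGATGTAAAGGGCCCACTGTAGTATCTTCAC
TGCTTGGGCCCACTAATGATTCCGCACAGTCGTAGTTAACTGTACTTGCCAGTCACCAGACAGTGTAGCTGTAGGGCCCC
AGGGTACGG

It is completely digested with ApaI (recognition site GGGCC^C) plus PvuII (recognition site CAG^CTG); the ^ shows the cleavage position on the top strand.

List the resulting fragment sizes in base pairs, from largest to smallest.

ApaI sites (GGGCCC) start at positions 30, 38, 59, 86, 154.
ApaI cuts after base 5 of each site (before the last base), so after positions 34, 42, 63, 90, 158.
The PvuII site (CAGCTG) starts at position 22.
PvuII cuts after base 3 of each site, so after position 24.
Combined cut positions: 24, 34, 42, 63, 90, 158.
Circular molecule, 6 cuts → 6 fragments:
  25–34 → 10 bp
  35–42 → 8 bp
  43–63 → 21 bp
  64–90 → 27 bp
  91–158 → 68 bp
  159–169 then 1–24 → 11 + 24 = 35 bp
Sorted largest to smallest: 68, 35, 27, 21, 10, 8 bp.

68, 35, 27, 21, 10, 8 bp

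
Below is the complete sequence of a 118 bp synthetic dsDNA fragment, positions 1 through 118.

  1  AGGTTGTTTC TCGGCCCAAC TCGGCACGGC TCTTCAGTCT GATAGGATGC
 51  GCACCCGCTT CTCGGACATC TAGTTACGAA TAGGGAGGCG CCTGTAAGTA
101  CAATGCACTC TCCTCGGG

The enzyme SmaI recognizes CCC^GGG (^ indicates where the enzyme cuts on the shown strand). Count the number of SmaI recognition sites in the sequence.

0

No occurrence of CCCGGG is present in the sequence.
SmaI does not cut: 0 sites.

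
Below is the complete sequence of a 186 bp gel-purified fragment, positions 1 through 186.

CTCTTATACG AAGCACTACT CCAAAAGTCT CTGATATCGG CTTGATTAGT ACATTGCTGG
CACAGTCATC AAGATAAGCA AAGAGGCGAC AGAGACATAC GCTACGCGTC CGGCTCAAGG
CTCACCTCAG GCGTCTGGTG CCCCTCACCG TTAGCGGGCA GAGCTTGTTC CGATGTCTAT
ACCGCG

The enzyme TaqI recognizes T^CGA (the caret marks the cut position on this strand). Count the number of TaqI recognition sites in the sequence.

0

No occurrence of TCGA is present in the sequence.
TaqI does not cut: 0 sites.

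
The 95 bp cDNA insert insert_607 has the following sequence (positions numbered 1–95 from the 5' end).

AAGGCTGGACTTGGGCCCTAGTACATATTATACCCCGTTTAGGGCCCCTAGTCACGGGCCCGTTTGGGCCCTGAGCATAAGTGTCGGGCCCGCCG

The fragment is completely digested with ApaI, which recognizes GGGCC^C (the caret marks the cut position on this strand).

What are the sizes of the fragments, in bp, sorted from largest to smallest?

29, 20, 17, 14, 10, 5 bp

ApaI sites (GGGCCC) start at positions 13, 42, 56, 66, 86.
ApaI cuts after base 5 of each site (before the last base), so after positions 17, 46, 60, 70, 90.
Linear molecule, 5 cuts → 6 fragments:
  1–17 → 17 bp
  18–46 → 29 bp
  47–60 → 14 bp
  61–70 → 10 bp
  71–90 → 20 bp
  91–95 → 5 bp
Sorted largest to smallest: 29, 20, 17, 14, 10, 5 bp.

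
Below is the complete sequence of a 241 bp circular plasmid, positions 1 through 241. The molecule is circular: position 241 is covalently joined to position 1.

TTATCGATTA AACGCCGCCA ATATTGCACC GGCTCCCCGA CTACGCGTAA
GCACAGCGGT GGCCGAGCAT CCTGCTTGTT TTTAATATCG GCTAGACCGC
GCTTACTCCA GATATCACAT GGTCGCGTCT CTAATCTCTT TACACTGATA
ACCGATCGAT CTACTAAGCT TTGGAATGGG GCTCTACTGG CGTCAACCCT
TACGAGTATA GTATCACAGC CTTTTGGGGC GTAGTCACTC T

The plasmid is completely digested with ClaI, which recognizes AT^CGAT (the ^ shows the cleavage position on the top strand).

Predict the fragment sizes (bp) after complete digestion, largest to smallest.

ClaI sites (ATCGAT) start at positions 3, 155.
ClaI cuts after base 2 of each site, so after positions 4, 156.
Circular molecule, 2 cuts → 2 fragments:
  5–156 → 152 bp
  157–241 then 1–4 → 85 + 4 = 89 bp
Sorted largest to smallest: 152, 89 bp.

152, 89 bp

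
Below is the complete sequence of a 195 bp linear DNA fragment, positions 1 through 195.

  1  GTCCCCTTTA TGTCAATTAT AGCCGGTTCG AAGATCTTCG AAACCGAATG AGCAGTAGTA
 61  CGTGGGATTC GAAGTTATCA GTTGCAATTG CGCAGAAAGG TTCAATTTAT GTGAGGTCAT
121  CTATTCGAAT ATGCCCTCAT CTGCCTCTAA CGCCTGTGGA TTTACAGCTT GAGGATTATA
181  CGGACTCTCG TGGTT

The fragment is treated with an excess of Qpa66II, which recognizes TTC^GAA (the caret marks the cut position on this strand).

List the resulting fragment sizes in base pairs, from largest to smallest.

Qpa66II sites (TTCGAA) start at positions 27, 37, 68, 124.
Qpa66II cuts after base 3 of each site, so after positions 29, 39, 70, 126.
Linear molecule, 4 cuts → 5 fragments:
  1–29 → 29 bp
  30–39 → 10 bp
  40–70 → 31 bp
  71–126 → 56 bp
  127–195 → 69 bp
Sorted largest to smallest: 69, 56, 31, 29, 10 bp.

69, 56, 31, 29, 10 bp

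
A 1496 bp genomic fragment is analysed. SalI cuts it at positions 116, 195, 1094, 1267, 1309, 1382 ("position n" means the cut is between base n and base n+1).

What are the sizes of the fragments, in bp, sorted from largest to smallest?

899, 173, 116, 114, 79, 73, 42 bp

Linear molecule, 6 cuts → 7 fragments:
  116 − 0 = 116 bp
  195 − 116 = 79 bp
  1094 − 195 = 899 bp
  1267 − 1094 = 173 bp
  1309 − 1267 = 42 bp
  1382 − 1309 = 73 bp
  1496 − 1382 = 114 bp
Sorted largest to smallest: 899, 173, 116, 114, 79, 73, 42 bp.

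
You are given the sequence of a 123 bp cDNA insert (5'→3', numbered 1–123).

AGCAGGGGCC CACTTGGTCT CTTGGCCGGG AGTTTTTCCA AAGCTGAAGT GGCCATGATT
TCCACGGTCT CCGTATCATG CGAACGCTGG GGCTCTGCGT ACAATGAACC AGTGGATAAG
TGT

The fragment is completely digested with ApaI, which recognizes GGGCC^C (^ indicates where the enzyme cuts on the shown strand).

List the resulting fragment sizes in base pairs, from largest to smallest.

113, 10 bp

The ApaI site (GGGCCC) starts at position 6.
ApaI cuts after base 5 of each site (before the last base), so after position 10.
Linear molecule, 1 cut → 2 fragments:
  1–10 → 10 bp
  11–123 → 113 bp
Sorted largest to smallest: 113, 10 bp.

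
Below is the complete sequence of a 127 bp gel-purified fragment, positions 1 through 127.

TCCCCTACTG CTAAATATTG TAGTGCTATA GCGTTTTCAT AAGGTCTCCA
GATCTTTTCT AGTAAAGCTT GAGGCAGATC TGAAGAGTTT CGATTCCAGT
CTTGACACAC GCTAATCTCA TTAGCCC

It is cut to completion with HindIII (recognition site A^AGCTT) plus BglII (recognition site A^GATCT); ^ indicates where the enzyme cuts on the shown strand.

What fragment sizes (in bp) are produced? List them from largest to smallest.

51, 50, 15, 11 bp

The HindIII site (AAGCTT) starts at position 65.
HindIII cuts after the first base of each site, so after position 65.
BglII sites (AGATCT) start at positions 50, 76.
BglII cuts after the first base of each site, so after positions 50, 76.
Combined cut positions: 50, 65, 76.
Linear molecule, 3 cuts → 4 fragments:
  1–50 → 50 bp
  51–65 → 15 bp
  66–76 → 11 bp
  77–127 → 51 bp
Sorted largest to smallest: 51, 50, 15, 11 bp.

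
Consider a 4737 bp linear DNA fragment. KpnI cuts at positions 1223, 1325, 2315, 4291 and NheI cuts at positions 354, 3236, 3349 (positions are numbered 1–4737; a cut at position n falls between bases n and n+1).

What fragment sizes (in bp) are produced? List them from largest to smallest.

990, 942, 921, 869, 446, 354, 113, 102 bp

Combined cut positions (sorted): 354, 1223, 1325, 2315, 3236, 3349, 4291.
Linear molecule, 7 cuts → 8 fragments:
  354 − 0 = 354 bp
  1223 − 354 = 869 bp
  1325 − 1223 = 102 bp
  2315 − 1325 = 990 bp
  3236 − 2315 = 921 bp
  3349 − 3236 = 113 bp
  4291 − 3349 = 942 bp
  4737 − 4291 = 446 bp
Sorted largest to smallest: 990, 942, 921, 869, 446, 354, 113, 102 bp.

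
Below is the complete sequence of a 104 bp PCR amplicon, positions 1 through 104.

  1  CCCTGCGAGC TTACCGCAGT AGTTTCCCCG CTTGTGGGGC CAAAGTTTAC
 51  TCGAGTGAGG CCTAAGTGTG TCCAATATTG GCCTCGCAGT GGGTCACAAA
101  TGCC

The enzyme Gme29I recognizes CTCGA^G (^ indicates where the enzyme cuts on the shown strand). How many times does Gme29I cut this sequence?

1

CTCGAG occurs starting at position 50.
Gme29I cuts at 1 site.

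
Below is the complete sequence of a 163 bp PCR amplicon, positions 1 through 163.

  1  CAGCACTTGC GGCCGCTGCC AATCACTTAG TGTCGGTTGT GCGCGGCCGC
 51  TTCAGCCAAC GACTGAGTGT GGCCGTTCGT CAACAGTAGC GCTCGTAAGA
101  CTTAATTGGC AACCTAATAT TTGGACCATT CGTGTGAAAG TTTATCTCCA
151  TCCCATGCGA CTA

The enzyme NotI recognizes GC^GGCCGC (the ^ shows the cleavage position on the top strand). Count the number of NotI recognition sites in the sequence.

2

GCGGCCGC occurs starting at positions 9, 43.
NotI cuts at 2 sites.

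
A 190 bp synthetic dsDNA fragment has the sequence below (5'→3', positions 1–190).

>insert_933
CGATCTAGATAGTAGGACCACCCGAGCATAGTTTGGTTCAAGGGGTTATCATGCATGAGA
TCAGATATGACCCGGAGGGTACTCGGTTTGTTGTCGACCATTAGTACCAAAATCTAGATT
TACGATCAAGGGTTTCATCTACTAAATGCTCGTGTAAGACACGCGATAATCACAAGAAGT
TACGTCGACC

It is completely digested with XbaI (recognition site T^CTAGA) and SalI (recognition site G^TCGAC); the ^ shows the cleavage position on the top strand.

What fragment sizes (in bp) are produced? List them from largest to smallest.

XbaI sites (TCTAGA) start at positions 4, 113.
XbaI cuts after the first base of each site, so after positions 4, 113.
SalI sites (GTCGAC) start at positions 93, 184.
SalI cuts after the first base of each site, so after positions 93, 184.
Combined cut positions: 4, 93, 113, 184.
Linear molecule, 4 cuts → 5 fragments:
  1–4 → 4 bp
  5–93 → 89 bp
  94–113 → 20 bp
  114–184 → 71 bp
  185–190 → 6 bp
Sorted largest to smallest: 89, 71, 20, 6, 4 bp.

89, 71, 20, 6, 4 bp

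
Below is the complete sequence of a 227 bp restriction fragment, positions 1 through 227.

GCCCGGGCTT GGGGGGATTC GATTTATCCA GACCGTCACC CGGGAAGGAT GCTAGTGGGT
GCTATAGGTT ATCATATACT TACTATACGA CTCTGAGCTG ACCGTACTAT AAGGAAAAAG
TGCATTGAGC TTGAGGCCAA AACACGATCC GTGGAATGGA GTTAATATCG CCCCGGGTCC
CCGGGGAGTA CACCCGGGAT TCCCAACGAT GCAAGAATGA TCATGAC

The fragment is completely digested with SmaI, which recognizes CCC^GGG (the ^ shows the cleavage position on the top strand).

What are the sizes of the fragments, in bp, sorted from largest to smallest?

133, 37, 32, 13, 8, 4 bp

SmaI sites (CCCGGG) start at positions 2, 39, 172, 180, 193.
SmaI cuts after base 3 of each site, so after positions 4, 41, 174, 182, 195.
Linear molecule, 5 cuts → 6 fragments:
  1–4 → 4 bp
  5–41 → 37 bp
  42–174 → 133 bp
  175–182 → 8 bp
  183–195 → 13 bp
  196–227 → 32 bp
Sorted largest to smallest: 133, 37, 32, 13, 8, 4 bp.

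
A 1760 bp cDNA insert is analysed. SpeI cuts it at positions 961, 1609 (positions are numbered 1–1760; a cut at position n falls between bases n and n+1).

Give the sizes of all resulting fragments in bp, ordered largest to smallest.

961, 648, 151 bp

Linear molecule, 2 cuts → 3 fragments:
  961 − 0 = 961 bp
  1609 − 961 = 648 bp
  1760 − 1609 = 151 bp
Sorted largest to smallest: 961, 648, 151 bp.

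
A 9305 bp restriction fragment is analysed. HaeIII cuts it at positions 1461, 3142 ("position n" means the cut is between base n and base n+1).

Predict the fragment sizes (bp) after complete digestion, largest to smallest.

Linear molecule, 2 cuts → 3 fragments:
  1461 − 0 = 1461 bp
  3142 − 1461 = 1681 bp
  9305 − 3142 = 6163 bp
Sorted largest to smallest: 6163, 1681, 1461 bp.

6163, 1681, 1461 bp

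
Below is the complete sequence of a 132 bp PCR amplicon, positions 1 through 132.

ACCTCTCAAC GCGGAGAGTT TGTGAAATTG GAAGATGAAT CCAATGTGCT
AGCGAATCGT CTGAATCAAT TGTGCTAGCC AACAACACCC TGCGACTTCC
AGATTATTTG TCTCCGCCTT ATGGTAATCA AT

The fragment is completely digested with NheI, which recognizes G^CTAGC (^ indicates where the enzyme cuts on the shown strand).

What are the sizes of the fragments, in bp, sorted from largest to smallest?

58, 48, 26 bp

NheI sites (GCTAGC) start at positions 48, 74.
NheI cuts after the first base of each site, so after positions 48, 74.
Linear molecule, 2 cuts → 3 fragments:
  1–48 → 48 bp
  49–74 → 26 bp
  75–132 → 58 bp
Sorted largest to smallest: 58, 48, 26 bp.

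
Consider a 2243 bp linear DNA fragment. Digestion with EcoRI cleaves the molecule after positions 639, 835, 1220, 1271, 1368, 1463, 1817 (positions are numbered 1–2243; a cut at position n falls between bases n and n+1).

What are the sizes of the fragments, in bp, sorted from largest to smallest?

639, 426, 385, 354, 196, 97, 95, 51 bp

Linear molecule, 7 cuts → 8 fragments:
  639 − 0 = 639 bp
  835 − 639 = 196 bp
  1220 − 835 = 385 bp
  1271 − 1220 = 51 bp
  1368 − 1271 = 97 bp
  1463 − 1368 = 95 bp
  1817 − 1463 = 354 bp
  2243 − 1817 = 426 bp
Sorted largest to smallest: 639, 426, 385, 354, 196, 97, 95, 51 bp.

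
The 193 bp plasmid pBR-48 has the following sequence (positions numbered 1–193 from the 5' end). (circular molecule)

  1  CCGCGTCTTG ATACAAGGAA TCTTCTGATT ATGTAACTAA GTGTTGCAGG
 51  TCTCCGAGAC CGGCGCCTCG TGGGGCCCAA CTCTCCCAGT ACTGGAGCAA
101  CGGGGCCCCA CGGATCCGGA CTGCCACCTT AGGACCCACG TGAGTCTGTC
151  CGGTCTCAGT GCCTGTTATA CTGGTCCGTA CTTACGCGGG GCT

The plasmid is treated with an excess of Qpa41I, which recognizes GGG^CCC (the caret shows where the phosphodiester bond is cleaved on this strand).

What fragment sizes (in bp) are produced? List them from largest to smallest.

Qpa41I sites (GGGCCC) start at positions 73, 103.
Qpa41I cuts after base 3 of each site, so after positions 75, 105.
Circular molecule, 2 cuts → 2 fragments:
  76–105 → 30 bp
  106–193 then 1–75 → 88 + 75 = 163 bp
Sorted largest to smallest: 163, 30 bp.

163, 30 bp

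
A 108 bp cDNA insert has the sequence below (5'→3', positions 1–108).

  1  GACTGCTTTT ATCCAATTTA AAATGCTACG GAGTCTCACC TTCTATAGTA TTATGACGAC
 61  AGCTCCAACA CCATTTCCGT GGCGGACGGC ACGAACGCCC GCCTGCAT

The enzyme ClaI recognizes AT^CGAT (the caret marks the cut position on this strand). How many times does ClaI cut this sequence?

No occurrence of ATCGAT is present in the sequence.
ClaI does not cut: 0 sites.

0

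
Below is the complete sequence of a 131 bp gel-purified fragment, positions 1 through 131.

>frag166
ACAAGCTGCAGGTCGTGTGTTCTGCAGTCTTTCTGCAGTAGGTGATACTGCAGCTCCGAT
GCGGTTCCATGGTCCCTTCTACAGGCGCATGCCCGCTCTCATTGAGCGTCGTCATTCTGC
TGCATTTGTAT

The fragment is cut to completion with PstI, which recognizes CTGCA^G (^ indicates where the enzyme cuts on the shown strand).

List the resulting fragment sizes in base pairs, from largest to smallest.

79, 16, 15, 11, 10 bp

PstI sites (CTGCAG) start at positions 6, 22, 33, 48.
PstI cuts after base 5 of each site (before the last base), so after positions 10, 26, 37, 52.
Linear molecule, 4 cuts → 5 fragments:
  1–10 → 10 bp
  11–26 → 16 bp
  27–37 → 11 bp
  38–52 → 15 bp
  53–131 → 79 bp
Sorted largest to smallest: 79, 16, 15, 11, 10 bp.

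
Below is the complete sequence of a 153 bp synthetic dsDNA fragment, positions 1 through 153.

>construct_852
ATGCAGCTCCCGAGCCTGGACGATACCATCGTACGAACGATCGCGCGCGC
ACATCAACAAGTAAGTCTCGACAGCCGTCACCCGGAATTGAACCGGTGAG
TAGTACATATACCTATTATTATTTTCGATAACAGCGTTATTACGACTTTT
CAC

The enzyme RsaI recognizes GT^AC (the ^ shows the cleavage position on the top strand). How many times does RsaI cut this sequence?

GTAC occurs starting at positions 31, 103.
RsaI cuts at 2 sites.

2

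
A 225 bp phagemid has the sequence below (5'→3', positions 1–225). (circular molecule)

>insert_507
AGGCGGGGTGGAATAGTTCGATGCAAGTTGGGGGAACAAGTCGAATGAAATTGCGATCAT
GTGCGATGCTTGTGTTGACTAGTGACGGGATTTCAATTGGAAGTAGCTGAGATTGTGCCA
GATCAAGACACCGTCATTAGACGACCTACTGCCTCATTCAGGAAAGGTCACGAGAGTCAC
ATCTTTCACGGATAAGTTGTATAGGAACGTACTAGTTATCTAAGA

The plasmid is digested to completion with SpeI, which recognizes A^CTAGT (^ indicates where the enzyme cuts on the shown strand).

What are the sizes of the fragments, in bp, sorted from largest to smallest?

133, 92 bp

SpeI sites (ACTAGT) start at positions 78, 211.
SpeI cuts after the first base of each site, so after positions 78, 211.
Circular molecule, 2 cuts → 2 fragments:
  79–211 → 133 bp
  212–225 then 1–78 → 14 + 78 = 92 bp
Sorted largest to smallest: 133, 92 bp.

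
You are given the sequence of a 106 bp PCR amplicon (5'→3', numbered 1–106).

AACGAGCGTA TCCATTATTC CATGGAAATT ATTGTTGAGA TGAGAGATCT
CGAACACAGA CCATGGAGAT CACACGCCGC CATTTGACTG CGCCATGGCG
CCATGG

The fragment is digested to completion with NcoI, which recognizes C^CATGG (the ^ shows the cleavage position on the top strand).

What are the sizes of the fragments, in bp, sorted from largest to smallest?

NcoI sites (CCATGG) start at positions 20, 61, 93, 101.
NcoI cuts after the first base of each site, so after positions 20, 61, 93, 101.
Linear molecule, 4 cuts → 5 fragments:
  1–20 → 20 bp
  21–61 → 41 bp
  62–93 → 32 bp
  94–101 → 8 bp
  102–106 → 5 bp
Sorted largest to smallest: 41, 32, 20, 8, 5 bp.

41, 32, 20, 8, 5 bp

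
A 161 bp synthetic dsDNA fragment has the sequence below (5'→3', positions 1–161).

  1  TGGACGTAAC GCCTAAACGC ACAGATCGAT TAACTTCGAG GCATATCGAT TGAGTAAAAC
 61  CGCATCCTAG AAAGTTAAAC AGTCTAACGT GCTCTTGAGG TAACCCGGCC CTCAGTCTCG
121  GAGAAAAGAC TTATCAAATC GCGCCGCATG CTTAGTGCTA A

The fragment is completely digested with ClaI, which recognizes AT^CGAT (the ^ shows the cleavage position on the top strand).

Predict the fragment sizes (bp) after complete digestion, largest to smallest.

115, 26, 20 bp

ClaI sites (ATCGAT) start at positions 25, 45.
ClaI cuts after base 2 of each site, so after positions 26, 46.
Linear molecule, 2 cuts → 3 fragments:
  1–26 → 26 bp
  27–46 → 20 bp
  47–161 → 115 bp
Sorted largest to smallest: 115, 26, 20 bp.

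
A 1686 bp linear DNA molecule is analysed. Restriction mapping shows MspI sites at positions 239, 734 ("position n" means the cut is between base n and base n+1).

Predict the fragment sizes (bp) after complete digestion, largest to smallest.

Linear molecule, 2 cuts → 3 fragments:
  239 − 0 = 239 bp
  734 − 239 = 495 bp
  1686 − 734 = 952 bp
Sorted largest to smallest: 952, 495, 239 bp.

952, 495, 239 bp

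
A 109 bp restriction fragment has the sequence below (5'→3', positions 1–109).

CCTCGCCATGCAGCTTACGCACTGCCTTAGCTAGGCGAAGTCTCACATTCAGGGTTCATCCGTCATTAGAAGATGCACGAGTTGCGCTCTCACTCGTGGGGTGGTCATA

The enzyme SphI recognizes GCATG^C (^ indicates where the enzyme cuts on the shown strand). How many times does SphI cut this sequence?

0

No occurrence of GCATGC is present in the sequence.
SphI does not cut: 0 sites.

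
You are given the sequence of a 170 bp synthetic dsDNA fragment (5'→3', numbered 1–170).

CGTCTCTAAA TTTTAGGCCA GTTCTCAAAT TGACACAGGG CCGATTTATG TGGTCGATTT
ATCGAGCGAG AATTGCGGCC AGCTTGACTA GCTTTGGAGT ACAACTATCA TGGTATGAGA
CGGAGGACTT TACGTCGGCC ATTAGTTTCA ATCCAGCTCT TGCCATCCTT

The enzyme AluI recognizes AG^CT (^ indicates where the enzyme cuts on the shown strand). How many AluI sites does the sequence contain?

3

AGCT occurs starting at positions 81, 90, 155.
AluI cuts at 3 sites.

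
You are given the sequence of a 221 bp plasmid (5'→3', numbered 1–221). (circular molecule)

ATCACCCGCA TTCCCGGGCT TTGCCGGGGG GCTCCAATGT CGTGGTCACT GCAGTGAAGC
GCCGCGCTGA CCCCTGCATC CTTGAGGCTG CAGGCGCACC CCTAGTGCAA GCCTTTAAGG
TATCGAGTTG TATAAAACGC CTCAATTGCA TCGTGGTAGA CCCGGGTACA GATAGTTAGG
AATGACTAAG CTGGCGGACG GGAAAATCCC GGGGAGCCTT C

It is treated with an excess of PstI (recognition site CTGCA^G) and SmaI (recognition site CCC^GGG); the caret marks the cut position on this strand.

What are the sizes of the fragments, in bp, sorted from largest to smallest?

71, 47, 39, 38, 26 bp

PstI sites (CTGCAG) start at positions 49, 88.
PstI cuts after base 5 of each site (before the last base), so after positions 53, 92.
SmaI sites (CCCGGG) start at positions 13, 161, 208.
SmaI cuts after base 3 of each site, so after positions 15, 163, 210.
Combined cut positions: 15, 53, 92, 163, 210.
Circular molecule, 5 cuts → 5 fragments:
  16–53 → 38 bp
  54–92 → 39 bp
  93–163 → 71 bp
  164–210 → 47 bp
  211–221 then 1–15 → 11 + 15 = 26 bp
Sorted largest to smallest: 71, 47, 39, 38, 26 bp.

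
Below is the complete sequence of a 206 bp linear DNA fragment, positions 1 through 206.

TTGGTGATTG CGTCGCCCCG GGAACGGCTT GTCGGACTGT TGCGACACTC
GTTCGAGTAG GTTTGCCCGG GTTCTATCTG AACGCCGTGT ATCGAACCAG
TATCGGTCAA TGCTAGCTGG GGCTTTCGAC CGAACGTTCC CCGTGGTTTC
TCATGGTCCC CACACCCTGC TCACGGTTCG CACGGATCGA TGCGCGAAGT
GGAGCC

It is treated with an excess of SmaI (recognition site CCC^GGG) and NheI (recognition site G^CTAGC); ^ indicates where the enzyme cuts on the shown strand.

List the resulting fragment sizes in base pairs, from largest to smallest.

SmaI sites (CCCGGG) start at positions 17, 66.
SmaI cuts after base 3 of each site, so after positions 19, 68.
The NheI site (GCTAGC) starts at position 112.
NheI cuts after the first base of each site, so after position 112.
Combined cut positions: 19, 68, 112.
Linear molecule, 3 cuts → 4 fragments:
  1–19 → 19 bp
  20–68 → 49 bp
  69–112 → 44 bp
  113–206 → 94 bp
Sorted largest to smallest: 94, 49, 44, 19 bp.

94, 49, 44, 19 bp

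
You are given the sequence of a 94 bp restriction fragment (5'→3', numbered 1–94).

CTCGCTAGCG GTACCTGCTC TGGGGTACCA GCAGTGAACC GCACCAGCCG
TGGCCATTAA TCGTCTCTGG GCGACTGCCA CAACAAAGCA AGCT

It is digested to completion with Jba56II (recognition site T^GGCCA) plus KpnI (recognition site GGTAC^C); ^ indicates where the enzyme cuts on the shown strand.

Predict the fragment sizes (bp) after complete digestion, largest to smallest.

The Jba56II site (TGGCCA) starts at position 51.
Jba56II cuts after the first base of each site, so after position 51.
KpnI sites (GGTACC) start at positions 10, 24.
KpnI cuts after base 5 of each site (before the last base), so after positions 14, 28.
Combined cut positions: 14, 28, 51.
Linear molecule, 3 cuts → 4 fragments:
  1–14 → 14 bp
  15–28 → 14 bp
  29–51 → 23 bp
  52–94 → 43 bp
Sorted largest to smallest: 43, 23, 14, 14 bp.

43, 23, 14, 14 bp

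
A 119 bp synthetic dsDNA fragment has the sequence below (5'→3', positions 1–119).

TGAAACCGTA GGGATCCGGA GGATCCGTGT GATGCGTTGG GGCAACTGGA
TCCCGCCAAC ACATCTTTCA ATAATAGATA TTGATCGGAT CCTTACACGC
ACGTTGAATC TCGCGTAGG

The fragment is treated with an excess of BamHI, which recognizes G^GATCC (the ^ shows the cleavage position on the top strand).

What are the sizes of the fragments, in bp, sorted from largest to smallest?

BamHI sites (GGATCC) start at positions 12, 21, 48, 87.
BamHI cuts after the first base of each site, so after positions 12, 21, 48, 87.
Linear molecule, 4 cuts → 5 fragments:
  1–12 → 12 bp
  13–21 → 9 bp
  22–48 → 27 bp
  49–87 → 39 bp
  88–119 → 32 bp
Sorted largest to smallest: 39, 32, 27, 12, 9 bp.

39, 32, 27, 12, 9 bp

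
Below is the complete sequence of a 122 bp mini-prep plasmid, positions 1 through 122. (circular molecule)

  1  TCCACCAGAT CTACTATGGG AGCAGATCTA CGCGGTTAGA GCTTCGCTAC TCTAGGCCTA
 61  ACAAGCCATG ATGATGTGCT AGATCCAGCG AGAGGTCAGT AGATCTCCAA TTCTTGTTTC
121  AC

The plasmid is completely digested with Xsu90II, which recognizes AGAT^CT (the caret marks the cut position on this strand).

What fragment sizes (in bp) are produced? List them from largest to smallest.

Xsu90II sites (AGATCT) start at positions 7, 24, 101.
Xsu90II cuts after base 4 of each site, so after positions 10, 27, 104.
Circular molecule, 3 cuts → 3 fragments:
  11–27 → 17 bp
  28–104 → 77 bp
  105–122 then 1–10 → 18 + 10 = 28 bp
Sorted largest to smallest: 77, 28, 17 bp.

77, 28, 17 bp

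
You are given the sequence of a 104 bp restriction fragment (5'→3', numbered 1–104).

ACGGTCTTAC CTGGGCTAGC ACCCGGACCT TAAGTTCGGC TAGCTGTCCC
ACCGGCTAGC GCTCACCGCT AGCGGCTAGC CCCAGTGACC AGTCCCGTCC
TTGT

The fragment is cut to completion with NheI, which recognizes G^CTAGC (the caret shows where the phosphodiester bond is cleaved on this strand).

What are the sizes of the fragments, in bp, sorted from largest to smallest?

NheI sites (GCTAGC) start at positions 15, 39, 55, 68, 75.
NheI cuts after the first base of each site, so after positions 15, 39, 55, 68, 75.
Linear molecule, 5 cuts → 6 fragments:
  1–15 → 15 bp
  16–39 → 24 bp
  40–55 → 16 bp
  56–68 → 13 bp
  69–75 → 7 bp
  76–104 → 29 bp
Sorted largest to smallest: 29, 24, 16, 15, 13, 7 bp.

29, 24, 16, 15, 13, 7 bp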